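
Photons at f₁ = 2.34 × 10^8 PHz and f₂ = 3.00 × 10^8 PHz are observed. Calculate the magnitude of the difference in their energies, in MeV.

Using E = hf: E₁ = 1.551 × 10^-10 J, E₂ = 1.988 × 10^-10 J.
|ΔE| = |1.551 × 10^-10 − 1.988 × 10^-10| = 4.37 × 10^-11 J = 273 MeV.

273 MeV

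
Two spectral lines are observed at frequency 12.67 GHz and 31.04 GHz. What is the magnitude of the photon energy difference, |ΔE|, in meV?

Using E = hf: E₁ = 8.3952e-24 J, E₂ = 2.0567e-23 J.
|ΔE| = |8.3952e-24 − 2.0567e-23| = 1.22e-23 J = 0.0760 meV.

0.0760 meV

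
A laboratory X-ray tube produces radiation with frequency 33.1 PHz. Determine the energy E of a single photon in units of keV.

Use h = 6.62607015 × 10^-34 J·s, 1 eV = 1.602176634 × 10^-19 J.
Convert to SI: f = 33.1 PHz = 3.31 × 10^16 Hz.
The photon relation is E = hf, giving E = 2.193 × 10^-17 J.
Converting to keV: E = 0.1369 keV ≈ 0.137 keV.

0.137 keV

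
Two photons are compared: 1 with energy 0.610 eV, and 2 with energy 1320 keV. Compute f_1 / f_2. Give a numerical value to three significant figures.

f_1 = 1.475·10^14 Hz (from energy = 0.610 eV, via f = E/h).
f_2 = 3.192·10^20 Hz (from energy = 1320 keV, via f = E/h).
Ratio = 1.475·10^14 / 3.192·10^20 = 4.62·10^-7.

4.62·10^-7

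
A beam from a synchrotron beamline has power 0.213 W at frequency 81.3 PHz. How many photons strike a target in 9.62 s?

Total energy: E_total = P·t = 0.213 × 9.62 = 2.049 J.
Per-photon energy: E = 5.387e-17 J.
N = E_total / E_photon = 3.80e16.

3.80e16 photons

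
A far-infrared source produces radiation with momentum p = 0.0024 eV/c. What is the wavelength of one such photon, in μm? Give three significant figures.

Use h = 6.62607015e-34 J·s, c = 2.99792458e8 m/s, 1 eV = 1.602176634e-19 J.
Convert to SI: p = 0.0024 eV/c = 1.2826e-30 kg·m/s.
The photon relation is λ = h/p, giving λ = 5.166e-4 m.
Converting to μm: λ = 516.6 μm ≈ 517 μm.

517 μm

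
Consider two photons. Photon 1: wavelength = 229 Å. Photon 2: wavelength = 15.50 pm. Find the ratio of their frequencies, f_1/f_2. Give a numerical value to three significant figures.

6.77e-4

f_1 = 1.309e16 Hz (from wavelength = 229 Å, via f = c/λ).
f_2 = 1.934e19 Hz (from wavelength = 15.50 pm, via f = c/λ).
Ratio = 1.309e16 / 1.934e19 = 6.77e-4.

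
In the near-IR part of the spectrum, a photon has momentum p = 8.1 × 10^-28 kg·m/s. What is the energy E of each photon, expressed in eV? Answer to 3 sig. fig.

1.52 eV

Use c = 2.99792458 × 10^8 m/s, 1 eV = 1.602176634 × 10^-19 J.
For a photon E = pc, so E = 2.428 × 10^-19 J.
Converting to eV: E = 1.516 eV ≈ 1.52 eV.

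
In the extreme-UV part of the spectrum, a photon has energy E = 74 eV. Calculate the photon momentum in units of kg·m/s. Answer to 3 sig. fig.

Take c = 2.99792458e8 m/s, 1 eV = 1.602176634e-19 J.
In SI units: E = 74 eV = 1.1856e-17 J.
Since p = E/c for a photon, p = 3.955e-26 kg·m/s.
So p ≈ 3.95e-26 kg·m/s.

3.95e-26 kg·m/s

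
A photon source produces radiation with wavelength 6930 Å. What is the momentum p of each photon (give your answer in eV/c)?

1.79 eV/c

Take h = 6.62607015e-34 J·s, c = 2.99792458e8 m/s, 1 eV = 1.602176634e-19 J.
First convert: λ = 6930 Å = 6.93e-7 m.
The photon relation is p = h/λ, giving p = 9.561e-28 kg·m/s.
Converting to eV/c: p = 1.789 eV/c ≈ 1.79 eV/c.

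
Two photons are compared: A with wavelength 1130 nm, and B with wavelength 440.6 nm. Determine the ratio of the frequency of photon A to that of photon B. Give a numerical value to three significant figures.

0.390

f_A = 2.653e14 Hz (from wavelength = 1130 nm, via f = c/λ).
f_B = 6.804e14 Hz (from wavelength = 440.6 nm, via f = c/λ).
Ratio = 2.653e14 / 6.804e14 = 0.390.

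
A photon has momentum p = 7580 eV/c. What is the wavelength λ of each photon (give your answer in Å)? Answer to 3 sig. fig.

Use h = 6.62607015e-34 J·s, c = 2.99792458e8 m/s, 1 eV = 1.602176634e-19 J.
In SI units: p = 7580 eV/c = 4.0510e-24 kg·m/s.
The photon relation is λ = h/p, giving λ = 1.636e-10 m.
Converting to Å: λ = 1.636 Å ≈ 1.64 Å.

1.64 Å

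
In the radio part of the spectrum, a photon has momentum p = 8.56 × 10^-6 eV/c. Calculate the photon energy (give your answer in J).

1.37 × 10^-24 J

Use c = 2.99792458 × 10^8 m/s, 1 eV = 1.602176634 × 10^-19 J.
First convert: p = 8.56 × 10^-6 eV/c = 4.5747 × 10^-33 kg·m/s.
For a photon E = pc, so E = 1.371 × 10^-24 J.
So E ≈ 1.37 × 10^-24 J.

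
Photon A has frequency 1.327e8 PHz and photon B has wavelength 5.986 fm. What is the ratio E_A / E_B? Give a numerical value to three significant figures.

2.65

E_A = 8.793e-11 J (from frequency = 1.327e8 PHz, via E = hf).
E_B = 3.318e-11 J (from wavelength = 5.986 fm, via E = hc/λ).
Ratio = 8.793e-11 / 3.318e-11 = 2.65.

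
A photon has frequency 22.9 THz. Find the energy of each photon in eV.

Convert to SI: f = 22.9 THz = 2.29e13 Hz.
Since E = hf for a photon, E = 1.517e-20 J.
Converting to eV: E = 0.09471 eV ≈ 0.0947 eV.

0.0947 eV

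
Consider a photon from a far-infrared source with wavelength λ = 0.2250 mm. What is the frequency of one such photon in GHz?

First convert: λ = 0.2250 mm = 2.250e-4 m.
Since f = c/λ for a photon, f = 1.332e12 Hz.
Converting to GHz: f = 1332 GHz ≈ 1330 GHz.

1330 GHz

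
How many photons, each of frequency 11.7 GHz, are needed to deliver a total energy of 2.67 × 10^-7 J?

3.44 × 10^16 photons

Per-photon energy: E = 7.753 × 10^-24 J (from frequency = 11.7 GHz).
N = E_total / E_photon = 2.67 × 10^-7 J / 7.753 × 10^-24 J = 3.44 × 10^16.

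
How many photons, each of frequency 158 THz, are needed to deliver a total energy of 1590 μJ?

Per-photon energy: E = 1.047 × 10^-19 J (from frequency = 158 THz).
N = E_total / E_photon = 0.00159 J / 1.047 × 10^-19 J = 1.52 × 10^16.

1.52 × 10^16 photons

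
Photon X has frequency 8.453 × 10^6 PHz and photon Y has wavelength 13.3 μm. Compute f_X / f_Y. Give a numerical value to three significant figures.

f_X = 8.453 × 10^21 Hz (from frequency = 8.453 × 10^6 PHz, via f given directly).
f_Y = 2.254 × 10^13 Hz (from wavelength = 13.3 μm, via f = c/λ).
Ratio = 8.453 × 10^21 / 2.254 × 10^13 = 3.75 × 10^8.

3.75 × 10^8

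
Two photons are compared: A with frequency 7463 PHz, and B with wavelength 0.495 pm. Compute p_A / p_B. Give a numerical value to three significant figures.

0.0123

p_A = 1.649 × 10^-23 kg·m/s (from frequency = 7463 PHz, via p = hf/c).
p_B = 1.339 × 10^-21 kg·m/s (from wavelength = 0.495 pm, via p = h/λ).
Ratio = 1.649 × 10^-23 / 1.339 × 10^-21 = 0.0123.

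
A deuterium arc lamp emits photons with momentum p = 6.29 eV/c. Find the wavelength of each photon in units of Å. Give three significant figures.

Use h = 6.62607015·10^-34 J·s, c = 2.99792458·10^8 m/s, 1 eV = 1.602176634·10^-19 J.
Convert to SI: p = 6.29 eV/c = 3.3616·10^-27 kg·m/s.
For a photon λ = h/p, so λ = 1.971·10^-7 m.
Converting to Å: λ = 1971 Å ≈ 1970 Å.

1970 Å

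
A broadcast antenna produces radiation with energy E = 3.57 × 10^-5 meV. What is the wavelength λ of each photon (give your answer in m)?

In SI units: E = 3.57 × 10^-5 meV = 5.7198 × 10^-27 J.
The photon relation is λ = hc/E, giving λ = 34.73 m.
So λ ≈ 34.7 m.

34.7 m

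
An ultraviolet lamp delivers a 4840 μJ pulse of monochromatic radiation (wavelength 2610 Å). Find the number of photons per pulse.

6.36e15 photons

Per-photon energy: E = 7.611e-19 J (from wavelength = 2610 Å).
N = E_total / E_photon = 0.00484 J / 7.611e-19 J = 6.36e15.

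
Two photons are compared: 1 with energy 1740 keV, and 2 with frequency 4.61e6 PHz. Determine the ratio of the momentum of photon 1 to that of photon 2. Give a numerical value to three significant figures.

p_1 = 9.299e-22 kg·m/s (from energy = 1740 keV, via p = E/c).
p_2 = 1.019e-20 kg·m/s (from frequency = 4.61e6 PHz, via p = hf/c).
Ratio = 9.299e-22 / 1.019e-20 = 0.0913.

0.0913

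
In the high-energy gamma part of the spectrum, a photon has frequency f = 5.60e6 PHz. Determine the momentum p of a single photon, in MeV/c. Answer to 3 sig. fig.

23.2 MeV/c

In SI units: f = 5.60e6 PHz = 5.60e21 Hz.
Since p = hf/c for a photon, p = 1.238e-20 kg·m/s.
Converting to MeV/c: p = 23.16 MeV/c ≈ 23.2 MeV/c.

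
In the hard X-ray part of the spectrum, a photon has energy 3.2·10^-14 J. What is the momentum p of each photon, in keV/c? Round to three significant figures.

200 keV/c

For a photon p = E/c, so p = 1.067·10^-22 kg·m/s.
Converting to keV/c: p = 199.7 keV/c ≈ 200 keV/c.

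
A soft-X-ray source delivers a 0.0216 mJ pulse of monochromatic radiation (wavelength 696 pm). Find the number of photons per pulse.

Per-photon energy: E = 2.854e-16 J (from wavelength = 696 pm).
N = E_total / E_photon = 2.16e-5 J / 2.854e-16 J = 7.57e10.

7.57e10 photons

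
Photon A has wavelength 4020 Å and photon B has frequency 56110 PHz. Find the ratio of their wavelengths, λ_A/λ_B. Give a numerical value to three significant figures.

7.52·10^4

λ_A = 4.020·10^-7 m (from wavelength = 4020 Å, via λ given directly).
λ_B = 5.343·10^-12 m (from frequency = 56110 PHz, via λ = c/f).
Ratio = 4.020·10^-7 / 5.343·10^-12 = 7.52·10^4.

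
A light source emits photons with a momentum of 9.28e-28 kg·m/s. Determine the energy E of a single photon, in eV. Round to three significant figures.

1.74 eV

For a photon E = pc, so E = 2.782e-19 J.
Converting to eV: E = 1.736 eV ≈ 1.74 eV.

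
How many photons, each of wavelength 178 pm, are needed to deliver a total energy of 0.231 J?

Per-photon energy: E = 1.116e-15 J (from wavelength = 178 pm).
N = E_total / E_photon = 0.231 J / 1.116e-15 J = 2.07e14.

2.07e14 photons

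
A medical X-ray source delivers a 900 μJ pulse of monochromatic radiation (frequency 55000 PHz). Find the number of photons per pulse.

Per-photon energy: E = 3.644e-14 J (from frequency = 55000 PHz).
N = E_total / E_photon = 9.00e-4 J / 3.644e-14 J = 2.47e10.

2.47e10 photons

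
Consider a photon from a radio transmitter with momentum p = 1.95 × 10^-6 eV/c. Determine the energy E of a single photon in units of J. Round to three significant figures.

(c = 2.99792458 × 10^8 m/s, 1 eV = 1.602176634 × 10^-19 J.)
First convert: p = 1.95 × 10^-6 eV/c = 1.0421 × 10^-33 kg·m/s.
For a photon E = pc, so E = 3.124 × 10^-25 J.
So E ≈ 3.12 × 10^-25 J.

3.12 × 10^-25 J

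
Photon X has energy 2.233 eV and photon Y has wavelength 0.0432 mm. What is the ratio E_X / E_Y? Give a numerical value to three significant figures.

E_X = 3.578 × 10^-19 J (from energy = 2.233 eV, via E given directly).
E_Y = 4.598 × 10^-21 J (from wavelength = 0.0432 mm, via E = hc/λ).
Ratio = 3.578 × 10^-19 / 4.598 × 10^-21 = 77.8.

77.8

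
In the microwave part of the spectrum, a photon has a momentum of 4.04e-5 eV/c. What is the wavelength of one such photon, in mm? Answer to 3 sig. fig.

In SI units: p = 4.04e-5 eV/c = 2.1591e-32 kg·m/s.
For a photon λ = h/p, so λ = 0.03069 m.
Converting to mm: λ = 30.69 mm ≈ 30.7 mm.

30.7 mm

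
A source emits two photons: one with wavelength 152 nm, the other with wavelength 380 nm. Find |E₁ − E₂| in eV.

4.89 eV

Using E = hc/λ: E₁ = 1.307 × 10^-18 J, E₂ = 5.227 × 10^-19 J.
|ΔE| = |1.307 × 10^-18 − 5.227 × 10^-19| = 7.84 × 10^-19 J = 4.89 eV.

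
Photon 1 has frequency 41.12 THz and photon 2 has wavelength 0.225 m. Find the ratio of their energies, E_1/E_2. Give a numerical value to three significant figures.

E_1 = 2.725·10^-20 J (from frequency = 41.12 THz, via E = hf).
E_2 = 8.829·10^-25 J (from wavelength = 0.225 m, via E = hc/λ).
Ratio = 2.725·10^-20 / 8.829·10^-25 = 3.09·10^4.

3.09·10^4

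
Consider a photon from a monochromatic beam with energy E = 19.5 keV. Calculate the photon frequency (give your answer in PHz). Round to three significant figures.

Take h = 6.62607015e-34 J·s, 1 eV = 1.602176634e-19 J.
Convert to SI: E = 19.5 keV = 3.1242e-15 J.
For a photon f = E/h, so f = 4.715e18 Hz.
Converting to PHz: f = 4715 PHz ≈ 4720 PHz.

4720 PHz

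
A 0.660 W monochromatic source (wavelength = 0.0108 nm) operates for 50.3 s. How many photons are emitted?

1.80e15 photons

Total energy: E_total = P·t = 0.660 × 50.3 = 33.20 J.
Per-photon energy: E = 1.839e-14 J.
N = E_total / E_photon = 1.80e15.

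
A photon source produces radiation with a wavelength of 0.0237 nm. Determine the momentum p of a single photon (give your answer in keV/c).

52.3 keV/c

In SI units: λ = 0.0237 nm = 2.37e-11 m.
Apply p = h/λ: p = 2.796e-23 kg·m/s.
Converting to keV/c: p = 52.31 keV/c ≈ 52.3 keV/c.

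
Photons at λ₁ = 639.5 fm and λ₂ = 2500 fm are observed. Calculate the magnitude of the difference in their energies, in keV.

1440 keV

Using E = hc/λ: E₁ = 3.1062 × 10^-13 J, E₂ = 7.9458 × 10^-14 J.
|ΔE| = |3.1062 × 10^-13 − 7.9458 × 10^-14| = 2.31 × 10^-13 J = 1440 keV.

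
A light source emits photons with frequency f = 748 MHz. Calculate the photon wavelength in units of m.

0.401 m

Take c = 2.99792458e8 m/s.
Convert to SI: f = 748 MHz = 7.48e8 Hz.
For a photon λ = c/f, so λ = 0.4008 m.
So λ ≈ 0.401 m.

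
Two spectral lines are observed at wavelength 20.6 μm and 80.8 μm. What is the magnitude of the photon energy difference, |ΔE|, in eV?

Using E = hc/λ: E₁ = 9.643·10^-21 J, E₂ = 2.458·10^-21 J.
|ΔE| = |9.643·10^-21 − 2.458·10^-21| = 7.18·10^-21 J = 0.0448 eV.

0.0448 eV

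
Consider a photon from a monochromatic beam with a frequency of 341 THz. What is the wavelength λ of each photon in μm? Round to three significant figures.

0.879 μm

Convert to SI: f = 341 THz = 3.41 × 10^14 Hz.
For a photon λ = c/f, so λ = 8.792 × 10^-7 m.
Converting to μm: λ = 0.8792 μm ≈ 0.879 μm.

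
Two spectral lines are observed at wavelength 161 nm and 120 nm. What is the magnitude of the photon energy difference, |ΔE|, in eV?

2.63 eV

Using E = hc/λ: E₁ = 1.234 × 10^-18 J, E₂ = 1.655 × 10^-18 J.
|ΔE| = |1.234 × 10^-18 − 1.655 × 10^-18| = 4.22 × 10^-19 J = 2.63 eV.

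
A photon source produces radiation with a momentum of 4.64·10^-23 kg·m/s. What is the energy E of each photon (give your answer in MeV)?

0.0868 MeV

Apply E = pc: E = 1.391·10^-14 J.
Converting to MeV: E = 0.08682 MeV ≈ 0.0868 MeV.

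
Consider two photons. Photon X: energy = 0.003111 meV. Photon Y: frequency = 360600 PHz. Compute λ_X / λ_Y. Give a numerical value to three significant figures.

λ_X = 0.3985 m (from energy = 0.003111 meV, via λ = hc/E).
λ_Y = 8.314·10^-13 m (from frequency = 360600 PHz, via λ = c/f).
Ratio = 0.3985 / 8.314·10^-13 = 4.79·10^11.

4.79·10^11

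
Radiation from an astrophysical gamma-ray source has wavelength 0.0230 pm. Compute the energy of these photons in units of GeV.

0.0539 GeV

Take h = 6.62607015 × 10^-34 J·s, c = 2.99792458 × 10^8 m/s, 1 eV = 1.602176634 × 10^-19 J.
First convert: λ = 0.0230 pm = 2.30 × 10^-14 m.
The photon relation is E = hc/λ, giving E = 8.637 × 10^-12 J.
Converting to GeV: E = 0.05391 GeV ≈ 0.0539 GeV.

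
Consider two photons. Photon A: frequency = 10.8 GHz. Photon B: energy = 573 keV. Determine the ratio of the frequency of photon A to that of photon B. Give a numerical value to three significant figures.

f_A = 1.080 × 10^10 Hz (from frequency = 10.8 GHz, via f given directly).
f_B = 1.386 × 10^20 Hz (from energy = 573 keV, via f = E/h).
Ratio = 1.080 × 10^10 / 1.386 × 10^20 = 7.79 × 10^-11.

7.79 × 10^-11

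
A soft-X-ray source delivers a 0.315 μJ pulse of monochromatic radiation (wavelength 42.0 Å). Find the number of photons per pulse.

Per-photon energy: E = 4.730e-17 J (from wavelength = 42.0 Å).
N = E_total / E_photon = 3.15e-7 J / 4.730e-17 J = 6.66e9.

6.66e9 photons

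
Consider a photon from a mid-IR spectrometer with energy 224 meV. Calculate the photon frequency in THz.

54.2 THz

Use h = 6.62607015e-34 J·s, 1 eV = 1.602176634e-19 J.
In SI units: E = 224 meV = 3.5889e-20 J.
For a photon f = E/h, so f = 5.416e13 Hz.
Converting to THz: f = 54.16 THz ≈ 54.2 THz.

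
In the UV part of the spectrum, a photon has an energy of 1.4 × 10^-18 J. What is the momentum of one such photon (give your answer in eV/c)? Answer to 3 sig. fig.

8.74 eV/c

Since p = E/c for a photon, p = 4.670 × 10^-27 kg·m/s.
Converting to eV/c: p = 8.738 eV/c ≈ 8.74 eV/c.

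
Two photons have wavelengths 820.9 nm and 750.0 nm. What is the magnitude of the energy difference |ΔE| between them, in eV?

0.143 eV

Using E = hc/λ: E₁ = 2.4198 × 10^-19 J, E₂ = 2.6486 × 10^-19 J.
|ΔE| = |2.4198 × 10^-19 − 2.6486 × 10^-19| = 2.29 × 10^-20 J = 0.143 eV.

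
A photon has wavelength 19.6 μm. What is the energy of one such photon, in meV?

63.3 meV

(h = 6.62607015 × 10^-34 J·s, c = 2.99792458 × 10^8 m/s, 1 eV = 1.602176634 × 10^-19 J.)
In SI units: λ = 19.6 μm = 1.96 × 10^-5 m.
Apply E = hc/λ: E = 1.013 × 10^-20 J.
Converting to meV: E = 63.26 meV ≈ 63.3 meV.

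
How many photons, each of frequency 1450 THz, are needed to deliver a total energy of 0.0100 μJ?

1.04e10 photons

Per-photon energy: E = 9.608e-19 J (from frequency = 1450 THz).
N = E_total / E_photon = 1.00e-8 J / 9.608e-19 J = 1.04e10.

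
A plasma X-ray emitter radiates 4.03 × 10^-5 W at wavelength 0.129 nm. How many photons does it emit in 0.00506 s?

1.32 × 10^8 photons

Total energy: E_total = P·t = 4.03 × 10^-5 × 0.00506 = 2.039 × 10^-7 J.
Per-photon energy: E = 1.540 × 10^-15 J.
N = E_total / E_photon = 1.32 × 10^8.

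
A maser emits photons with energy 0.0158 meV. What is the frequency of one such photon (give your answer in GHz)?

3.82 GHz

(h = 6.62607015·10^-34 J·s, 1 eV = 1.602176634·10^-19 J.)
First convert: E = 0.0158 meV = 2.5314·10^-24 J.
The photon relation is f = E/h, giving f = 3.820·10^9 Hz.
Converting to GHz: f = 3.820 GHz ≈ 3.82 GHz.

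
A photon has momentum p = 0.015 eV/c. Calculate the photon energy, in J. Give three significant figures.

Use c = 2.99792458e8 m/s, 1 eV = 1.602176634e-19 J.
First convert: p = 0.015 eV/c = 8.0164e-30 kg·m/s.
Apply E = pc: E = 2.403e-21 J.
So E ≈ 2.40e-21 J.

2.40e-21 J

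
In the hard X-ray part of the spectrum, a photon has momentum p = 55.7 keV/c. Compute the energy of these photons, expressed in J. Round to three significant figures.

Take c = 2.99792458·10^8 m/s, 1 eV = 1.602176634·10^-19 J.
Convert to SI: p = 55.7 keV/c = 2.9768·10^-23 kg·m/s.
The photon relation is E = pc, giving E = 8.924·10^-15 J.
So E ≈ 8.92·10^-15 J.

8.92·10^-15 J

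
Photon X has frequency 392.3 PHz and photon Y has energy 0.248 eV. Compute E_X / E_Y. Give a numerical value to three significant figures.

6540

E_X = 2.599 × 10^-16 J (from frequency = 392.3 PHz, via E = hf).
E_Y = 3.973 × 10^-20 J (from energy = 0.248 eV, via E given directly).
Ratio = 2.599 × 10^-16 / 3.973 × 10^-20 = 6540.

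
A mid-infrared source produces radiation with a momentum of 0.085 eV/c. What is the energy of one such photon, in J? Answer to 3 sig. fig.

1.36e-20 J

In SI units: p = 0.085 eV/c = 4.5426e-29 kg·m/s.
The photon relation is E = pc, giving E = 1.362e-20 J.
So E ≈ 1.36e-20 J.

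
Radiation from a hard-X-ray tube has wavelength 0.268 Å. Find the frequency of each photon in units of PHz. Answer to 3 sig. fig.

1.12e4 PHz

First convert: λ = 0.268 Å = 2.68e-11 m.
The photon relation is f = c/λ, giving f = 1.119e19 Hz.
Converting to PHz: f = 11190 PHz ≈ 1.12e4 PHz.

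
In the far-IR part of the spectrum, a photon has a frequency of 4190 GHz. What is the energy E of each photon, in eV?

Use h = 6.62607015e-34 J·s, 1 eV = 1.602176634e-19 J.
Convert to SI: f = 4190 GHz = 4.19e12 Hz.
For a photon E = hf, so E = 2.776e-21 J.
Converting to eV: E = 0.01733 eV ≈ 0.0173 eV.

0.0173 eV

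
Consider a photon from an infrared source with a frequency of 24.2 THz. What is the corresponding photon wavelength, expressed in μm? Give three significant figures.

12.4 μm

In SI units: f = 24.2 THz = 2.42·10^13 Hz.
Since λ = c/f for a photon, λ = 1.239·10^-5 m.
Converting to μm: λ = 12.39 μm ≈ 12.4 μm.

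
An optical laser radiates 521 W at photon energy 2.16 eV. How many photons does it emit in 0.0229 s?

Total energy: E_total = P·t = 521 × 0.0229 = 11.93 J.
Per-photon energy: E = 3.461e-19 J.
N = E_total / E_photon = 3.45e19.

3.45e19 photons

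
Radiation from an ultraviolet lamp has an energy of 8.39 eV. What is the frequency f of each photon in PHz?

Use h = 6.62607015 × 10^-34 J·s, 1 eV = 1.602176634 × 10^-19 J.
First convert: E = 8.39 eV = 1.3442 × 10^-18 J.
For a photon f = E/h, so f = 2.029 × 10^15 Hz.
Converting to PHz: f = 2.029 PHz ≈ 2.03 PHz.

2.03 PHz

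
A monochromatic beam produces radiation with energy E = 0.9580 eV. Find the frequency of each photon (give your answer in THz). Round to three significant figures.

Take h = 6.62607015e-34 J·s, 1 eV = 1.602176634e-19 J.
First convert: E = 0.9580 eV = 1.5349e-19 J.
The photon relation is f = E/h, giving f = 2.316e14 Hz.
Converting to THz: f = 231.6 THz ≈ 232 THz.

232 THz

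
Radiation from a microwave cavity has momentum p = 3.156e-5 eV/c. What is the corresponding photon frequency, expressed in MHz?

Convert to SI: p = 3.156e-5 eV/c = 1.6867e-32 kg·m/s.
Apply f = pc/h: f = 7.631e9 Hz.
Converting to MHz: f = 7631 MHz ≈ 7630 MHz.

7630 MHz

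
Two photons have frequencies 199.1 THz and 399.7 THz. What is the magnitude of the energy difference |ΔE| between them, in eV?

0.830 eV

Using E = hf: E₁ = 1.3193 × 10^-19 J, E₂ = 2.6484 × 10^-19 J.
|ΔE| = |1.3193 × 10^-19 − 2.6484 × 10^-19| = 1.33 × 10^-19 J = 0.830 eV.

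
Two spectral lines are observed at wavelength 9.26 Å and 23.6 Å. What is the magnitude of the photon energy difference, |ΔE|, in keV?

Using E = hc/λ: E₁ = 2.145e-16 J, E₂ = 8.417e-17 J.
|ΔE| = |2.145e-16 − 8.417e-17| = 1.30e-16 J = 0.814 keV.

0.814 keV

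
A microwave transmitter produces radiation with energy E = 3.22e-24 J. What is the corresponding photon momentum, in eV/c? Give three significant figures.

2.01e-5 eV/c

(c = 2.99792458e8 m/s, 1 eV = 1.602176634e-19 J.)
The photon relation is p = E/c, giving p = 1.074e-32 kg·m/s.
Converting to eV/c: p = 2.010e-5 eV/c ≈ 2.01e-5 eV/c.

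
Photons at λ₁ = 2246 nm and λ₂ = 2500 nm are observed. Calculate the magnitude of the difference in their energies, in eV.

Using E = hc/λ: E₁ = 8.8444e-20 J, E₂ = 7.9458e-20 J.
|ΔE| = |8.8444e-20 − 7.9458e-20| = 8.99e-21 J = 0.0561 eV.

0.0561 eV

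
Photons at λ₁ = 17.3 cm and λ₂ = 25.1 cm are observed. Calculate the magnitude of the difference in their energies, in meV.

2.23e-3 meV

Using E = hc/λ: E₁ = 1.148e-24 J, E₂ = 7.914e-25 J.
|ΔE| = |1.148e-24 − 7.914e-25| = 3.57e-25 J = 2.23e-3 meV.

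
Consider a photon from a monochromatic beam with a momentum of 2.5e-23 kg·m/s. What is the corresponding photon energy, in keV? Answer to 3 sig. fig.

(c = 2.99792458e8 m/s, 1 eV = 1.602176634e-19 J.)
Apply E = pc: E = 7.495e-15 J.
Converting to keV: E = 46.78 keV ≈ 46.8 keV.

46.8 keV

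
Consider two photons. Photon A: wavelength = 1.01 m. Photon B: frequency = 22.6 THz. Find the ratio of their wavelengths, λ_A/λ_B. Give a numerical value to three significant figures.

7.61 × 10^4

λ_A = 1.010 m (from wavelength = 1.01 m, via λ given directly).
λ_B = 1.327 × 10^-5 m (from frequency = 22.6 THz, via λ = c/f).
Ratio = 1.010 / 1.327 × 10^-5 = 7.61 × 10^4.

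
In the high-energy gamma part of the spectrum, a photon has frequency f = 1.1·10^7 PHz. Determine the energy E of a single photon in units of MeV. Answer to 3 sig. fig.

45.5 MeV

In SI units: f = 1.1·10^7 PHz = 1.1·10^22 Hz.
The photon relation is E = hf, giving E = 7.289·10^-12 J.
Converting to MeV: E = 45.49 MeV ≈ 45.5 MeV.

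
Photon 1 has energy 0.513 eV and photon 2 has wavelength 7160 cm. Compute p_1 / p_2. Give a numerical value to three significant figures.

2.96e7

p_1 = 2.742e-28 kg·m/s (from energy = 0.513 eV, via p = E/c).
p_2 = 9.254e-36 kg·m/s (from wavelength = 7160 cm, via p = h/λ).
Ratio = 2.742e-28 / 9.254e-36 = 2.96e7.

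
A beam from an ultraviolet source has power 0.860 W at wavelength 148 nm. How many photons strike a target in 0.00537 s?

Total energy: E_total = P·t = 0.860 × 0.00537 = 0.004618 J.
Per-photon energy: E = 1.342 × 10^-18 J.
N = E_total / E_photon = 3.44 × 10^15.

3.44 × 10^15 photons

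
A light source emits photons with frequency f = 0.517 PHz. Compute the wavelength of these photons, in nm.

(c = 2.99792458e8 m/s.)
First convert: f = 0.517 PHz = 5.17e14 Hz.
Apply λ = c/f: λ = 5.799e-7 m.
Converting to nm: λ = 579.9 nm ≈ 580 nm.

580 nm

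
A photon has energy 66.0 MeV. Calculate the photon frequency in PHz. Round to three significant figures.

(h = 6.62607015 × 10^-34 J·s, 1 eV = 1.602176634 × 10^-19 J.)
First convert: E = 66.0 MeV = 1.0574 × 10^-11 J.
Apply f = E/h: f = 1.596 × 10^22 Hz.
Converting to PHz: f = 1.596 × 10^7 PHz ≈ 1.60 × 10^7 PHz.

1.60 × 10^7 PHz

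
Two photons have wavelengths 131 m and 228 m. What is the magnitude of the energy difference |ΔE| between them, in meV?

Using E = hc/λ: E₁ = 1.516e-27 J, E₂ = 8.712e-28 J.
|ΔE| = |1.516e-27 − 8.712e-28| = 6.45e-28 J = 4.03e-6 meV.

4.03e-6 meV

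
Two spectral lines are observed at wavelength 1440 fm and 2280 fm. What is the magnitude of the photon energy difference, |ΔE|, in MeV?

0.317 MeV

Using E = hc/λ: E₁ = 1.379·10^-13 J, E₂ = 8.712·10^-14 J.
|ΔE| = |1.379·10^-13 − 8.712·10^-14| = 5.08·10^-14 J = 0.317 MeV.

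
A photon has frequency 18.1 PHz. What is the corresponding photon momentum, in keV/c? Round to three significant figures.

(h = 6.62607015e-34 J·s, c = 2.99792458e8 m/s, 1 eV = 1.602176634e-19 J.)
In SI units: f = 18.1 PHz = 1.81e16 Hz.
The photon relation is p = hf/c, giving p = 4.000e-26 kg·m/s.
Converting to keV/c: p = 0.07486 keV/c ≈ 0.0749 keV/c.

0.0749 keV/c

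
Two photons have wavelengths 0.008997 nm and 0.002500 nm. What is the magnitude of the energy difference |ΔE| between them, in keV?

Using E = hc/λ: E₁ = 2.2079 × 10^-14 J, E₂ = 7.9458 × 10^-14 J.
|ΔE| = |2.2079 × 10^-14 − 7.9458 × 10^-14| = 5.74 × 10^-14 J = 358 keV.

358 keV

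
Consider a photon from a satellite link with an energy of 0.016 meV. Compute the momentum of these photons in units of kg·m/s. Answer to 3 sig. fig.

Take c = 2.99792458e8 m/s, 1 eV = 1.602176634e-19 J.
In SI units: E = 0.016 meV = 2.5635e-24 J.
The photon relation is p = E/c, giving p = 8.551e-33 kg·m/s.
So p ≈ 8.55e-33 kg·m/s.

8.55e-33 kg·m/s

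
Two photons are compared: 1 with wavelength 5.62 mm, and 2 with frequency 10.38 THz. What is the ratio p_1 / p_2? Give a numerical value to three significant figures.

5.14e-3

p_1 = 1.179e-31 kg·m/s (from wavelength = 5.62 mm, via p = h/λ).
p_2 = 2.294e-29 kg·m/s (from frequency = 10.38 THz, via p = hf/c).
Ratio = 1.179e-31 / 2.294e-29 = 5.14e-3.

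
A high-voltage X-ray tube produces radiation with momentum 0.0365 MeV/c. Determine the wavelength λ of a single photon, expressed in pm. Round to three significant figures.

34.0 pm

Convert to SI: p = 0.0365 MeV/c = 1.9507e-23 kg·m/s.
For a photon λ = h/p, so λ = 3.397e-11 m.
Converting to pm: λ = 33.97 pm ≈ 34.0 pm.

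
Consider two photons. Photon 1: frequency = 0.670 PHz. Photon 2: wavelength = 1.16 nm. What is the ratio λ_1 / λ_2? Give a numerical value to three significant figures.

λ_1 = 4.475e-7 m (from frequency = 0.670 PHz, via λ = c/f).
λ_2 = 1.160e-9 m (from wavelength = 1.16 nm, via λ given directly).
Ratio = 4.475e-7 / 1.160e-9 = 386.

386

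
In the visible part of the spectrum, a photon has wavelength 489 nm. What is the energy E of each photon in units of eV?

In SI units: λ = 489 nm = 4.89 × 10^-7 m.
For a photon E = hc/λ, so E = 4.062 × 10^-19 J.
Converting to eV: E = 2.535 eV ≈ 2.54 eV.

2.54 eV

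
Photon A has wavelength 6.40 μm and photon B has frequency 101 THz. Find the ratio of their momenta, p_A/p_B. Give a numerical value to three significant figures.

0.464

p_A = 1.035e-28 kg·m/s (from wavelength = 6.40 μm, via p = h/λ).
p_B = 2.232e-28 kg·m/s (from frequency = 101 THz, via p = hf/c).
Ratio = 1.035e-28 / 2.232e-28 = 0.464.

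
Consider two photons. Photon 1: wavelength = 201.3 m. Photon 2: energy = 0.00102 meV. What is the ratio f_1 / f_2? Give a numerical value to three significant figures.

f_1 = 1.489 × 10^6 Hz (from wavelength = 201.3 m, via f = c/λ).
f_2 = 2.466 × 10^8 Hz (from energy = 0.00102 meV, via f = E/h).
Ratio = 1.489 × 10^6 / 2.466 × 10^8 = 6.04 × 10^-3.

6.04 × 10^-3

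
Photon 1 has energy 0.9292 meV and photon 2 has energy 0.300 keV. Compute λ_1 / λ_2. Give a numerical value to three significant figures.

3.23 × 10^5

λ_1 = 0.001334 m (from energy = 0.9292 meV, via λ = hc/E).
λ_2 = 4.133 × 10^-9 m (from energy = 0.300 keV, via λ = hc/E).
Ratio = 0.001334 / 4.133 × 10^-9 = 3.23 × 10^5.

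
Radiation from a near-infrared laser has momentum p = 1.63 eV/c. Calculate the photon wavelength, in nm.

First convert: p = 1.63 eV/c = 8.7112 × 10^-28 kg·m/s.
For a photon λ = h/p, so λ = 7.606 × 10^-7 m.
Converting to nm: λ = 760.6 nm ≈ 761 nm.

761 nm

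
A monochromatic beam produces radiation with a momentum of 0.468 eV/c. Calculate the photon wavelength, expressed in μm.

First convert: p = 0.468 eV/c = 2.5011·10^-28 kg·m/s.
For a photon λ = h/p, so λ = 2.649·10^-6 m.
Converting to μm: λ = 2.649 μm ≈ 2.65 μm.

2.65 μm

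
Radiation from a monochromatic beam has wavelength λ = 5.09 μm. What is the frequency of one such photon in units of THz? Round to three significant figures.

First convert: λ = 5.09 μm = 5.09 × 10^-6 m.
Apply f = c/λ: f = 5.890 × 10^13 Hz.
Converting to THz: f = 58.90 THz ≈ 58.9 THz.

58.9 THz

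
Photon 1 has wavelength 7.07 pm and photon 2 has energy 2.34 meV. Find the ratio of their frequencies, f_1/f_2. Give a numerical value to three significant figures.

f_1 = 4.240 × 10^19 Hz (from wavelength = 7.07 pm, via f = c/λ).
f_2 = 5.658 × 10^11 Hz (from energy = 2.34 meV, via f = E/h).
Ratio = 4.240 × 10^19 / 5.658 × 10^11 = 7.49 × 10^7.

7.49 × 10^7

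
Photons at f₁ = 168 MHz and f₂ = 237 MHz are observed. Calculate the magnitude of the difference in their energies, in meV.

2.85 × 10^-4 meV

Using E = hf: E₁ = 1.113 × 10^-25 J, E₂ = 1.570 × 10^-25 J.
|ΔE| = |1.113 × 10^-25 − 1.570 × 10^-25| = 4.57 × 10^-26 J = 2.85 × 10^-4 meV.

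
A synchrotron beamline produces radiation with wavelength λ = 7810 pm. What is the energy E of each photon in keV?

0.159 keV

Use h = 6.62607015e-34 J·s, c = 2.99792458e8 m/s, 1 eV = 1.602176634e-19 J.
Convert to SI: λ = 7810 pm = 7.81e-9 m.
For a photon E = hc/λ, so E = 2.543e-17 J.
Converting to keV: E = 0.1588 keV ≈ 0.159 keV.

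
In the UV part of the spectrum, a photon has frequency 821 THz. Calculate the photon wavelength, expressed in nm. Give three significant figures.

365 nm

Convert to SI: f = 821 THz = 8.21 × 10^14 Hz.
For a photon λ = c/f, so λ = 3.652 × 10^-7 m.
Converting to nm: λ = 365.2 nm ≈ 365 nm.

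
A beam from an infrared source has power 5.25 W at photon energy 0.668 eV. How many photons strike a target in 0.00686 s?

3.37e17 photons

Total energy: E_total = P·t = 5.25 × 0.00686 = 0.03601 J.
Per-photon energy: E = 1.070e-19 J.
N = E_total / E_photon = 3.37e17.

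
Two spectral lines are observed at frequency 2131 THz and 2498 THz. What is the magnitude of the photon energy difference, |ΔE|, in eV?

Using E = hf: E₁ = 1.4120e-18 J, E₂ = 1.6552e-18 J.
|ΔE| = |1.4120e-18 − 1.6552e-18| = 2.43e-19 J = 1.52 eV.

1.52 eV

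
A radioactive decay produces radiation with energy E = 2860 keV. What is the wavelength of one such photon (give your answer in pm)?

(h = 6.62607015e-34 J·s, c = 2.99792458e8 m/s, 1 eV = 1.602176634e-19 J.)
First convert: E = 2860 keV = 4.5822e-13 J.
For a photon λ = hc/E, so λ = 4.335e-13 m.
Converting to pm: λ = 0.4335 pm ≈ 0.434 pm.

0.434 pm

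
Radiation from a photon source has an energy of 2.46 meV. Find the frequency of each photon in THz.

0.595 THz

Take h = 6.62607015·10^-34 J·s, 1 eV = 1.602176634·10^-19 J.
In SI units: E = 2.46 meV = 3.9414·10^-22 J.
The photon relation is f = E/h, giving f = 5.948·10^11 Hz.
Converting to THz: f = 0.5948 THz ≈ 0.595 THz.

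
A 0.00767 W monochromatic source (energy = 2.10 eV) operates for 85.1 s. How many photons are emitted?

Total energy: E_total = P·t = 0.00767 × 85.1 = 0.6527 J.
Per-photon energy: E = 3.365e-19 J.
N = E_total / E_photon = 1.94e18.

1.94e18 photons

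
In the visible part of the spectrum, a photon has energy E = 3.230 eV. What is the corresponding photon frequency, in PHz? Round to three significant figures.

0.781 PHz

In SI units: E = 3.230 eV = 5.1750·10^-19 J.
Since f = E/h for a photon, f = 7.810·10^14 Hz.
Converting to PHz: f = 0.7810 PHz ≈ 0.781 PHz.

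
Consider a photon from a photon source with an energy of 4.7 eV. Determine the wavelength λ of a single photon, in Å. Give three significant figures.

2640 Å

In SI units: E = 4.7 eV = 7.5302 × 10^-19 J.
Since λ = hc/E for a photon, λ = 2.638 × 10^-7 m.
Converting to Å: λ = 2638 Å ≈ 2640 Å.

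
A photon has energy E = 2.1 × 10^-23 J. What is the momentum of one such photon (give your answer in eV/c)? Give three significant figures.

Apply p = E/c: p = 7.005 × 10^-32 kg·m/s.
Converting to eV/c: p = 1.311 × 10^-4 eV/c ≈ 1.31 × 10^-4 eV/c.

1.31 × 10^-4 eV/c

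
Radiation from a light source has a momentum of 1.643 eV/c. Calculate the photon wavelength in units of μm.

Use h = 6.62607015e-34 J·s, c = 2.99792458e8 m/s, 1 eV = 1.602176634e-19 J.
In SI units: p = 1.643 eV/c = 8.7807e-28 kg·m/s.
Apply λ = h/p: λ = 7.546e-7 m.
Converting to μm: λ = 0.7546 μm ≈ 0.755 μm.

0.755 μm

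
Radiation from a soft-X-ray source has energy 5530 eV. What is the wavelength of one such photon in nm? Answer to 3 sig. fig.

(h = 6.62607015 × 10^-34 J·s, c = 2.99792458 × 10^8 m/s, 1 eV = 1.602176634 × 10^-19 J.)
First convert: E = 5530 eV = 8.8600 × 10^-16 J.
Apply λ = hc/E: λ = 2.242 × 10^-10 m.
Converting to nm: λ = 0.2242 nm ≈ 0.224 nm.

0.224 nm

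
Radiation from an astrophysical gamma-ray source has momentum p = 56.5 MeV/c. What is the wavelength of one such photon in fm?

21.9 fm

Take h = 6.62607015 × 10^-34 J·s, c = 2.99792458 × 10^8 m/s, 1 eV = 1.602176634 × 10^-19 J.
First convert: p = 56.5 MeV/c = 3.0195 × 10^-20 kg·m/s.
The photon relation is λ = h/p, giving λ = 2.194 × 10^-14 m.
Converting to fm: λ = 21.94 fm ≈ 21.9 fm.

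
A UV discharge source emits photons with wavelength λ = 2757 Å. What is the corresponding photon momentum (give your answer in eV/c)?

(h = 6.62607015e-34 J·s, c = 2.99792458e8 m/s, 1 eV = 1.602176634e-19 J.)
First convert: λ = 2757 Å = 2.757e-7 m.
Since p = h/λ for a photon, p = 2.403e-27 kg·m/s.
Converting to eV/c: p = 4.497 eV/c ≈ 4.50 eV/c.

4.50 eV/c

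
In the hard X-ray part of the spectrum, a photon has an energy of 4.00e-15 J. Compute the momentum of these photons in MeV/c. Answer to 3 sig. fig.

0.0250 MeV/c

Take c = 2.99792458e8 m/s, 1 eV = 1.602176634e-19 J.
Since p = E/c for a photon, p = 1.334e-23 kg·m/s.
Converting to MeV/c: p = 0.02497 MeV/c ≈ 0.0250 MeV/c.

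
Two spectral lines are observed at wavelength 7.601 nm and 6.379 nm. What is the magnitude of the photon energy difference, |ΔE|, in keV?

Using E = hc/λ: E₁ = 2.6134 × 10^-17 J, E₂ = 3.1140 × 10^-17 J.
|ΔE| = |2.6134 × 10^-17 − 3.1140 × 10^-17| = 5.01 × 10^-18 J = 0.0312 keV.

0.0312 keV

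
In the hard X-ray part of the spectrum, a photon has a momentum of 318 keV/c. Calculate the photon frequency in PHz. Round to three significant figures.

7.69·10^4 PHz

Use h = 6.62607015·10^-34 J·s, c = 2.99792458·10^8 m/s, 1 eV = 1.602176634·10^-19 J.
Convert to SI: p = 318 keV/c = 1.6995·10^-22 kg·m/s.
For a photon f = pc/h, so f = 7.689·10^19 Hz.
Converting to PHz: f = 76890 PHz ≈ 7.69·10^4 PHz.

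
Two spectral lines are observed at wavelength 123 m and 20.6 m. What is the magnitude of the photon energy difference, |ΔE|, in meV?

5.01e-5 meV

Using E = hc/λ: E₁ = 1.615e-27 J, E₂ = 9.643e-27 J.
|ΔE| = |1.615e-27 − 9.643e-27| = 8.03e-27 J = 5.01e-5 meV.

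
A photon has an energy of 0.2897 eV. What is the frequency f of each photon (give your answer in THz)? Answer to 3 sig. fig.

70.0 THz

In SI units: E = 0.2897 eV = 4.6415e-20 J.
Since f = E/h for a photon, f = 7.005e13 Hz.
Converting to THz: f = 70.05 THz ≈ 70.0 THz.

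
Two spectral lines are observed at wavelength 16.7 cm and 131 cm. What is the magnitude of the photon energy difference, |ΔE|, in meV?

Using E = hc/λ: E₁ = 1.189e-24 J, E₂ = 1.516e-25 J.
|ΔE| = |1.189e-24 − 1.516e-25| = 1.04e-24 J = 6.48e-3 meV.

6.48e-3 meV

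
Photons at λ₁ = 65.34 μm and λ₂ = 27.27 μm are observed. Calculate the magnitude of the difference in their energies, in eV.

Using E = hc/λ: E₁ = 3.0402e-21 J, E₂ = 7.2844e-21 J.
|ΔE| = |3.0402e-21 − 7.2844e-21| = 4.24e-21 J = 0.0265 eV.

0.0265 eV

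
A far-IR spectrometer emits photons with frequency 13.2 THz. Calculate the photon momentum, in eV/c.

Convert to SI: f = 13.2 THz = 1.32 × 10^13 Hz.
Since p = hf/c for a photon, p = 2.917 × 10^-29 kg·m/s.
Converting to eV/c: p = 0.05459 eV/c ≈ 0.0546 eV/c.

0.0546 eV/c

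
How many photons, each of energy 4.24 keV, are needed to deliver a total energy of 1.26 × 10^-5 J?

Per-photon energy: E = 6.793 × 10^-16 J (from energy = 4.24 keV).
N = E_total / E_photon = 1.26 × 10^-5 J / 6.793 × 10^-16 J = 1.85 × 10^10.

1.85 × 10^10 photons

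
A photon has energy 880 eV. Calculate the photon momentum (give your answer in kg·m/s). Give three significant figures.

4.70·10^-25 kg·m/s

Convert to SI: E = 880 eV = 1.4099·10^-16 J.
Apply p = E/c: p = 4.703·10^-25 kg·m/s.
So p ≈ 4.70·10^-25 kg·m/s.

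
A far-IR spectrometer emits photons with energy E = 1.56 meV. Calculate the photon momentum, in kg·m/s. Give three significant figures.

8.34·10^-31 kg·m/s

First convert: E = 1.56 meV = 2.4994·10^-22 J.
Since p = E/c for a photon, p = 8.337·10^-31 kg·m/s.
So p ≈ 8.34·10^-31 kg·m/s.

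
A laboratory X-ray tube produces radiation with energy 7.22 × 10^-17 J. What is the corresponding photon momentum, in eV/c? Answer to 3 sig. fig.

(c = 2.99792458 × 10^8 m/s, 1 eV = 1.602176634 × 10^-19 J.)
The photon relation is p = E/c, giving p = 2.408 × 10^-25 kg·m/s.
Converting to eV/c: p = 450.6 eV/c ≈ 451 eV/c.

451 eV/c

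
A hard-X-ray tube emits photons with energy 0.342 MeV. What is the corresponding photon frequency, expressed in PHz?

Take h = 6.62607015 × 10^-34 J·s, 1 eV = 1.602176634 × 10^-19 J.
In SI units: E = 0.342 MeV = 5.4794 × 10^-14 J.
Apply f = E/h: f = 8.270 × 10^19 Hz.
Converting to PHz: f = 82700 PHz ≈ 8.27 × 10^4 PHz.

8.27 × 10^4 PHz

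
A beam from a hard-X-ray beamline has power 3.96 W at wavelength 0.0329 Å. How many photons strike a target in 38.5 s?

2.53e15 photons

Total energy: E_total = P·t = 3.96 × 38.5 = 152.5 J.
Per-photon energy: E = 6.038e-14 J.
N = E_total / E_photon = 2.53e15.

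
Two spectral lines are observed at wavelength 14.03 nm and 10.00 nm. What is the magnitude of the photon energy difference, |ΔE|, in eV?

Using E = hc/λ: E₁ = 1.4159 × 10^-17 J, E₂ = 1.9864 × 10^-17 J.
|ΔE| = |1.4159 × 10^-17 − 1.9864 × 10^-17| = 5.71 × 10^-18 J = 35.6 eV.

35.6 eV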